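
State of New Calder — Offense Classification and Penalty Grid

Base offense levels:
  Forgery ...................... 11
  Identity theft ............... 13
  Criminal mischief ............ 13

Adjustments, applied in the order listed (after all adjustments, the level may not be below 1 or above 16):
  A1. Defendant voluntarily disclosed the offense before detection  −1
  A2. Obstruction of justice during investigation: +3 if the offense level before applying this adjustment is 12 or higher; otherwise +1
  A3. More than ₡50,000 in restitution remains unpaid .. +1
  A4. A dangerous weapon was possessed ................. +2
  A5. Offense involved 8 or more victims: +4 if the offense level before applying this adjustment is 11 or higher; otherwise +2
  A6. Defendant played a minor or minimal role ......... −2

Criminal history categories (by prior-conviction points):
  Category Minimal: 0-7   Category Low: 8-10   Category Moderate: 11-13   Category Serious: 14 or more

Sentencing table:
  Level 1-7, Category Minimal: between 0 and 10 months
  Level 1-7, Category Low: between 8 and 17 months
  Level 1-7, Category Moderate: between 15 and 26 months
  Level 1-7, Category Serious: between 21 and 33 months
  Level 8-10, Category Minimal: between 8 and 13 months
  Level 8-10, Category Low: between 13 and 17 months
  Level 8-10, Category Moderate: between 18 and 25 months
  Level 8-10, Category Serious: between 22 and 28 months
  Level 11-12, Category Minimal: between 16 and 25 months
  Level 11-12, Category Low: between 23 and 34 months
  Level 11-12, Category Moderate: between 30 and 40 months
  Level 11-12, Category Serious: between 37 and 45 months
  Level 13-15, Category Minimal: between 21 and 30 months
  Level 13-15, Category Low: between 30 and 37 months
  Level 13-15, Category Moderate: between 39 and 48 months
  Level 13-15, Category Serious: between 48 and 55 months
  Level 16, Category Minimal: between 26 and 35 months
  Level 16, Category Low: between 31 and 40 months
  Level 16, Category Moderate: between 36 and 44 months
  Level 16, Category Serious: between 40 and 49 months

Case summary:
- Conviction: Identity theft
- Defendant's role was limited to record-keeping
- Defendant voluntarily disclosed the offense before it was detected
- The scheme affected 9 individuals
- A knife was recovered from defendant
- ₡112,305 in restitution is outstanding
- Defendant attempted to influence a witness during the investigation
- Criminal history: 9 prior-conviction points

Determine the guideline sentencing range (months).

Base offense level for identity theft: 13.
A1 applies: 13 − 1 = 12.
A2 applies (level before this adjustment is 12 ≥ 12, so +3): 12 + 3 = 15.
A3 applies: 15 + 1 = 16.
A4 applies: 16 + 2 = 18.
A5 applies (level before this adjustment is 18 ≥ 11, so +4): 18 + 4 = 22.
A6 applies: 22 − 2 = 20.
Level 20 exceeds the maximum of 16; capped at 16.
Final offense level: 16.
Criminal history: 9 prior points → Category Low (8-10).
Level 16 falls in the 16 band.
Grid: Level 16 × Category Low = 31-40 months.

31-40 months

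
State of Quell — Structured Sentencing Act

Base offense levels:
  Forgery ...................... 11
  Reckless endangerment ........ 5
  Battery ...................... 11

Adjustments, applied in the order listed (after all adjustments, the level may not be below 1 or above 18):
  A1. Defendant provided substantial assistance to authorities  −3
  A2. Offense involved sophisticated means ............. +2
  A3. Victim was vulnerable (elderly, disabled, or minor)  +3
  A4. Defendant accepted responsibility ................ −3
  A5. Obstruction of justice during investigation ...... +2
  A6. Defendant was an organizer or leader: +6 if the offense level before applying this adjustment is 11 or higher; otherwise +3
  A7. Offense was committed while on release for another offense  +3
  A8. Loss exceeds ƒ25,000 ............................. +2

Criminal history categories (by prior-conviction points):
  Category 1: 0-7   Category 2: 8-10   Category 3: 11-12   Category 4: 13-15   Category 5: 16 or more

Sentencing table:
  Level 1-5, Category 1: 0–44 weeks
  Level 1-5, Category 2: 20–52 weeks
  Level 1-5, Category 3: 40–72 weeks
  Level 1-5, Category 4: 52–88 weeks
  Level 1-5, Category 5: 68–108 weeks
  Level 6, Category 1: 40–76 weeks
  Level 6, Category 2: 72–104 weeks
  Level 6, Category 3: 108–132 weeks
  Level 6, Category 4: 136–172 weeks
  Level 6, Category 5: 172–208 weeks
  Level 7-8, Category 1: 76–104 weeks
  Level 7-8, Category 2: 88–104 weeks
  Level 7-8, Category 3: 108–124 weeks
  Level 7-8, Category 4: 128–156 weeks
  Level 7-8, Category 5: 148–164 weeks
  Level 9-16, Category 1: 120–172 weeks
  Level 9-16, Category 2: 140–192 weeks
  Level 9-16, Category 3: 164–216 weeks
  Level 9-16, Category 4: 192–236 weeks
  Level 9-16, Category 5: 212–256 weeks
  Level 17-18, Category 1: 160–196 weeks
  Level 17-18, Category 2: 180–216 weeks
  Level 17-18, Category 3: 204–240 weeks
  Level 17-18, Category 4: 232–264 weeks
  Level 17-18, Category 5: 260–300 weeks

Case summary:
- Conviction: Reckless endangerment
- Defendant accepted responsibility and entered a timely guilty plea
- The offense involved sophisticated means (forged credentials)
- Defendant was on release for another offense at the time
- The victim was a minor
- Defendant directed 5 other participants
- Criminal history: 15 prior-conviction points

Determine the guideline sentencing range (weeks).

Base offense level for reckless endangerment: 5.
A1 does not apply.
A2 applies: 5 + 2 = 7.
A3 applies: 7 + 3 = 10.
A4 applies: 10 − 3 = 7.
A6 applies (level before this adjustment is 7 < 11, so +3): 7 + 3 = 10.
A7 applies: 10 + 3 = 13.
Final offense level: 13.
Criminal history: 15 prior points → Category 4 (13-15).
Level 13 falls in the 9-16 band.
Grid: Level 9-16 × Category 4 = 192-236 weeks.

192-236 weeks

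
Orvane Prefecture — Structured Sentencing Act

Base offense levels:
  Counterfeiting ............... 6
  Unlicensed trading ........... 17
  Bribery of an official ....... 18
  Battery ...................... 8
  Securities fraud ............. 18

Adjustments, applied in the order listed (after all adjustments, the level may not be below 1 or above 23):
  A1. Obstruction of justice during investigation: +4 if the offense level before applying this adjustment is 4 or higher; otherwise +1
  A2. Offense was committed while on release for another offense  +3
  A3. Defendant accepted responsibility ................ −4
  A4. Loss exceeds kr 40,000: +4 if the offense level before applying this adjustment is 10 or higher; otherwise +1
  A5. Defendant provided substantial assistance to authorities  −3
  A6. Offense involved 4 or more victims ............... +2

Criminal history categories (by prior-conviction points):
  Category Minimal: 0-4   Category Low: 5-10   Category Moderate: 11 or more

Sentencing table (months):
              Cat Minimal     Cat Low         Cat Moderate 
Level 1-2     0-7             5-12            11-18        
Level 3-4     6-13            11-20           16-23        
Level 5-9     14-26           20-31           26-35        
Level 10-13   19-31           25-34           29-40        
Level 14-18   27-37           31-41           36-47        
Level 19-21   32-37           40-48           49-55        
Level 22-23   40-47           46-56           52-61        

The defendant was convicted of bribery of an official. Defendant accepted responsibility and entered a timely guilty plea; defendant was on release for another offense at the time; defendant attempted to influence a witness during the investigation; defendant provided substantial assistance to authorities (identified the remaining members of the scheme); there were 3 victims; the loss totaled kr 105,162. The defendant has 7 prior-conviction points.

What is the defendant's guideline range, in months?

46-56 months

Base offense level for bribery of an official: 18.
A1 applies (level before this adjustment is 18 ≥ 4, so +4): 18 + 4 = 22.
A2 applies: 22 + 3 = 25.
A3 applies: 25 − 4 = 21.
A4 applies (level before this adjustment is 21 ≥ 10, so +4): 21 + 4 = 25.
A5 applies: 25 − 3 = 22.
A6 does not apply.
Final offense level: 22.
Criminal history: 7 prior points → Category Low (5-10).
Level 22 falls in the 22-23 band.
Grid: Level 22-23 × Category Low = 46-56 months.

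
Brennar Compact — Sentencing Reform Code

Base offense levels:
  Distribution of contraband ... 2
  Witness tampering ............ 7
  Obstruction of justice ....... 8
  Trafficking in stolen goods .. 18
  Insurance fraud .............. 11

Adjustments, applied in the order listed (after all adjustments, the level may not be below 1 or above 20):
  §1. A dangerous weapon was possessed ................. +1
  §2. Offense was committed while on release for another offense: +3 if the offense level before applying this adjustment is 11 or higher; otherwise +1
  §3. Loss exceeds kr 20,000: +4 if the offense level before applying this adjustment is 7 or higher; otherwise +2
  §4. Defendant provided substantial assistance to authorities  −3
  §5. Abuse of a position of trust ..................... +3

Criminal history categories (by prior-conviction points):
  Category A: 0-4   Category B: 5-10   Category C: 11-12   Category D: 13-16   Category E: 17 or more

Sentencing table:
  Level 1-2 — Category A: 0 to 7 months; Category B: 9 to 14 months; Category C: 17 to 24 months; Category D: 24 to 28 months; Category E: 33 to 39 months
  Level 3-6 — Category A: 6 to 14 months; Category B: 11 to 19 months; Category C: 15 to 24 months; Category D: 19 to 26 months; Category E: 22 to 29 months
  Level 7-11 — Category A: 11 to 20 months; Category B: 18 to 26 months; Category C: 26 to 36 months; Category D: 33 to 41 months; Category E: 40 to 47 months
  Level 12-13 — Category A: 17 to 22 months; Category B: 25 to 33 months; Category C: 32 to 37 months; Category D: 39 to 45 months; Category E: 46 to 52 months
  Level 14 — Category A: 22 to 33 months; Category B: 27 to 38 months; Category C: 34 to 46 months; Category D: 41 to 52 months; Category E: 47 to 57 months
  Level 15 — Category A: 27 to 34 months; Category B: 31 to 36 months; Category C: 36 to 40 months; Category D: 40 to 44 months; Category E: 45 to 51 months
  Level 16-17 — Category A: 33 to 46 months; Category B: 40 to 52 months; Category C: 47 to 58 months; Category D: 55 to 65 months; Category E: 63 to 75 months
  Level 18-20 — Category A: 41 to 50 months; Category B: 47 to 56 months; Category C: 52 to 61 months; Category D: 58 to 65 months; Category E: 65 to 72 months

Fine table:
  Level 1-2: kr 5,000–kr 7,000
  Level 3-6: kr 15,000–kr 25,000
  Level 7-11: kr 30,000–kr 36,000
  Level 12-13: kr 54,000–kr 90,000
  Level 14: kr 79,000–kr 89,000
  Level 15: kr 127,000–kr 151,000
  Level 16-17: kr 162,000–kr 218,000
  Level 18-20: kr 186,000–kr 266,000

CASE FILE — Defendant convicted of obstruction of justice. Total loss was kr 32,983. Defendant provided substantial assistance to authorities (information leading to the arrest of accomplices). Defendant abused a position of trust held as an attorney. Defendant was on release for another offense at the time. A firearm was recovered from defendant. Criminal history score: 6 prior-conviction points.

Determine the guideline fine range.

kr 79,000–kr 89,000

Base offense level for obstruction of justice: 8.
§1 applies: 8 + 1 = 9.
§2 applies (level before this adjustment is 9 < 11, so +1): 9 + 1 = 10.
§3 applies (level before this adjustment is 10 ≥ 7, so +4): 10 + 4 = 14.
§4 applies: 14 − 3 = 11.
§5 applies: 11 + 3 = 14.
Final offense level: 14.
Level 14 falls in the 14 band.
Fine table: Level 14 → kr 79,000–kr 89,000.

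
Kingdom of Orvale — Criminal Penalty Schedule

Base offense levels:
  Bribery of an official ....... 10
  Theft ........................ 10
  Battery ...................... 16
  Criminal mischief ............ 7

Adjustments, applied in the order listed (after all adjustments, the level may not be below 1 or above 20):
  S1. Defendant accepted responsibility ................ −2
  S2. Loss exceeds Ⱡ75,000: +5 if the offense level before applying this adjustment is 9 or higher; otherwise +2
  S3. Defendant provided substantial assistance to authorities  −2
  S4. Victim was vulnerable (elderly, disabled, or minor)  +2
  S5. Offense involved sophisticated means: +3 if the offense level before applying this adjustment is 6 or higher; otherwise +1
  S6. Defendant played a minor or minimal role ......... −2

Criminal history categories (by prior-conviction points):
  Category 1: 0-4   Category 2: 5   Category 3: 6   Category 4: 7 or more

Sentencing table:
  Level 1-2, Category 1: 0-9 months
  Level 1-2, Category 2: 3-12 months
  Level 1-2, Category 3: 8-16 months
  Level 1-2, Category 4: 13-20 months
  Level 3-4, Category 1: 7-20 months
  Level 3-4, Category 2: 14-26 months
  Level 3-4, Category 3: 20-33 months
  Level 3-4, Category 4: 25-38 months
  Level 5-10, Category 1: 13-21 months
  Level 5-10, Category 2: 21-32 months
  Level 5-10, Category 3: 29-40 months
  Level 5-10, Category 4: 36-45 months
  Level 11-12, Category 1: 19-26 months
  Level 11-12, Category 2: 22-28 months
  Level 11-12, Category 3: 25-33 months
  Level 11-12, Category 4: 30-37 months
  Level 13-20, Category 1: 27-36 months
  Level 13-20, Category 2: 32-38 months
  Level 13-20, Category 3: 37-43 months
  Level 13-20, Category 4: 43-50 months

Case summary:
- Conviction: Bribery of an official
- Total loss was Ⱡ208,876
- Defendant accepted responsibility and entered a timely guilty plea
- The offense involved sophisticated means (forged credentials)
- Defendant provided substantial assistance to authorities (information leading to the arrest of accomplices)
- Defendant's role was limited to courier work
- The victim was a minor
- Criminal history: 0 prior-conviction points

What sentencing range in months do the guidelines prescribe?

19-26 months

Base offense level for bribery of an official: 10.
S1 applies: 10 − 2 = 8.
S2 applies (level before this adjustment is 8 < 9, so +2): 8 + 2 = 10.
S3 applies: 10 − 2 = 8.
S4 applies: 8 + 2 = 10.
S5 applies (level before this adjustment is 10 ≥ 6, so +3): 10 + 3 = 13.
S6 applies: 13 − 2 = 11.
Final offense level: 11.
Criminal history: 0 prior points → Category 1 (0-4).
Level 11 falls in the 11-12 band.
Grid: Level 11-12 × Category 1 = 19-26 months.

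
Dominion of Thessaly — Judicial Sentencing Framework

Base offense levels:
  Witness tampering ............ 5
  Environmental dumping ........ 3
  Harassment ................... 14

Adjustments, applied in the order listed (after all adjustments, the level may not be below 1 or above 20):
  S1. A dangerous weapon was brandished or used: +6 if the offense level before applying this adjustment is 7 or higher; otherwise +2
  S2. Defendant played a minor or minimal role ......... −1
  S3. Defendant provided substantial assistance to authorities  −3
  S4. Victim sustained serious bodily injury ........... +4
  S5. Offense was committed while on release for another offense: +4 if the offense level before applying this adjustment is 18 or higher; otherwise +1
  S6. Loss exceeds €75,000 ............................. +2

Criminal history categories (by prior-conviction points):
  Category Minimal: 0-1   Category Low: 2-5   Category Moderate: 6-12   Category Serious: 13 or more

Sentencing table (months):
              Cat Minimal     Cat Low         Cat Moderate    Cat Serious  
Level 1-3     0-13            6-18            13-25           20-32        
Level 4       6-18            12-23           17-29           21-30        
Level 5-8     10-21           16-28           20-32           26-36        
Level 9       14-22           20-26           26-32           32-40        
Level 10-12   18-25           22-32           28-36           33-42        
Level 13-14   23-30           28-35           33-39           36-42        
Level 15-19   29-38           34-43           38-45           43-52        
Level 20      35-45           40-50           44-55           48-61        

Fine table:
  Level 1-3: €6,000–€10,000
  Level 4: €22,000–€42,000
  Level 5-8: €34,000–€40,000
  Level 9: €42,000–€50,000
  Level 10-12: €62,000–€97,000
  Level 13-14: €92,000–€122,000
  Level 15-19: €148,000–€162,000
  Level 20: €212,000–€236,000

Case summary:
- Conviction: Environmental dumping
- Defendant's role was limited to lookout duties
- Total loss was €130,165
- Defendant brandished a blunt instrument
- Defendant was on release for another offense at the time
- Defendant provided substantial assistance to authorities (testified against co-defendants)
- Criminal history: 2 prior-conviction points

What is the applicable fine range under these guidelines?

€22,000–€42,000

Base offense level for environmental dumping: 3.
S1 applies (level before this adjustment is 3 < 7, so +2): 3 + 2 = 5.
S2 applies: 5 − 1 = 4.
S3 applies: 4 − 3 = 1.
S5 applies (level before this adjustment is 1 < 18, so +1): 1 + 1 = 2.
S6 applies: 2 + 2 = 4.
Final offense level: 4.
Level 4 falls in the 4 band.
Fine table: Level 4 → €22,000–€42,000.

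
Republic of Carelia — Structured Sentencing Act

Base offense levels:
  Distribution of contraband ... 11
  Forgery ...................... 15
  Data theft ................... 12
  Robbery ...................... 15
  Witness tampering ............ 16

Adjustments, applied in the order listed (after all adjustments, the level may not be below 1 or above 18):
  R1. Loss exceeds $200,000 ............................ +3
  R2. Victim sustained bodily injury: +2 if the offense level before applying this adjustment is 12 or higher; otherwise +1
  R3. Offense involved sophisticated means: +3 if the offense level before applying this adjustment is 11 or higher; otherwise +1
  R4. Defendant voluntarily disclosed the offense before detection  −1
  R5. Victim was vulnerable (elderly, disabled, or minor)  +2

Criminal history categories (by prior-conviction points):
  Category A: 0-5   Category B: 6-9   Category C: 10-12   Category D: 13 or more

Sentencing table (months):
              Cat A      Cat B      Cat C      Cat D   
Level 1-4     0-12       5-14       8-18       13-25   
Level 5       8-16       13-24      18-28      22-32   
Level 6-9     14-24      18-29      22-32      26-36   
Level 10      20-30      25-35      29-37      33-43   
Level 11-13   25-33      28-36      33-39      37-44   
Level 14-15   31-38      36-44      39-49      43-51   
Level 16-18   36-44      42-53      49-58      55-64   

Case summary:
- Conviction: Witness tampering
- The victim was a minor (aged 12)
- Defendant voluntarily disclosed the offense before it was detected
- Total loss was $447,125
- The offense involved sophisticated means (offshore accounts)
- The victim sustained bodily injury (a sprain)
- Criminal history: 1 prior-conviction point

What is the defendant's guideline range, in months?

Base offense level for witness tampering: 16.
R1 applies: 16 + 3 = 19.
R2 applies (level before this adjustment is 19 ≥ 12, so +2): 19 + 2 = 21.
R3 applies (level before this adjustment is 21 ≥ 11, so +3): 21 + 3 = 24.
R4 applies: 24 − 1 = 23.
R5 applies: 23 + 2 = 25.
Level 25 exceeds the maximum of 18; capped at 18.
Final offense level: 18.
Criminal history: 1 prior point → Category A (0-5).
Level 18 falls in the 16-18 band.
Grid: Level 16-18 × Category A = 36-44 months.

36-44 months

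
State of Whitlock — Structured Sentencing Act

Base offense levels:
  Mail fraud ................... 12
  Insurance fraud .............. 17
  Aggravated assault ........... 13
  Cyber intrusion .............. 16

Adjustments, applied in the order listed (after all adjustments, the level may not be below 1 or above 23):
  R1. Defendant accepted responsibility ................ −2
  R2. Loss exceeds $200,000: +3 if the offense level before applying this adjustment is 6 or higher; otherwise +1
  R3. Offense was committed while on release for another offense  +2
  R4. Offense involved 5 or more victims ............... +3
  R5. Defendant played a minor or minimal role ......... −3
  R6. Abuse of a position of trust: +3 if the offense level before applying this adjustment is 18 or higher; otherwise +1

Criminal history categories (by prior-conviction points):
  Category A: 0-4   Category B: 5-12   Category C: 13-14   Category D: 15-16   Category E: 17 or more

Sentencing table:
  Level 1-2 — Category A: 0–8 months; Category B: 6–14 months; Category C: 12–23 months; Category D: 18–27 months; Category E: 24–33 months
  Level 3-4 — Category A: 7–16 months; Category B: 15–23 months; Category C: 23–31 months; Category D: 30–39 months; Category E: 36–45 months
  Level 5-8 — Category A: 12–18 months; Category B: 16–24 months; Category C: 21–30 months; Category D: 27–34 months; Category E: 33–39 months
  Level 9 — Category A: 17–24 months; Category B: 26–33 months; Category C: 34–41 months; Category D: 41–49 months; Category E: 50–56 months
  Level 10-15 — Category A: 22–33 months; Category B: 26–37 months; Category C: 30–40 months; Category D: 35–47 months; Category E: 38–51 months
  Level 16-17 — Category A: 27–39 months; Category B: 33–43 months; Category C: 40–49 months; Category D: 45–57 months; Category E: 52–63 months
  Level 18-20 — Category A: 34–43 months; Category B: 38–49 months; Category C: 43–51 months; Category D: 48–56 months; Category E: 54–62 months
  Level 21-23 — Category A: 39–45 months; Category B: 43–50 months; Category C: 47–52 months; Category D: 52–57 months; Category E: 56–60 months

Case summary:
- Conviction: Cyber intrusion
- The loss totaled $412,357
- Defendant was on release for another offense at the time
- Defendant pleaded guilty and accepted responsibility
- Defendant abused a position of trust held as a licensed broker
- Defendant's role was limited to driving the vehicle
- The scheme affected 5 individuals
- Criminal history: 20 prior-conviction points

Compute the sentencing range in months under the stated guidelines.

56-60 months

Base offense level for cyber intrusion: 16.
R1 applies: 16 − 2 = 14.
R2 applies (level before this adjustment is 14 ≥ 6, so +3): 14 + 3 = 17.
R3 applies: 17 + 2 = 19.
R4 applies: 19 + 3 = 22.
R5 applies: 22 − 3 = 19.
R6 applies (level before this adjustment is 19 ≥ 18, so +3): 19 + 3 = 22.
Final offense level: 22.
Criminal history: 20 prior points → Category E (17+).
Level 22 falls in the 21-23 band.
Grid: Level 21-23 × Category E = 56-60 months.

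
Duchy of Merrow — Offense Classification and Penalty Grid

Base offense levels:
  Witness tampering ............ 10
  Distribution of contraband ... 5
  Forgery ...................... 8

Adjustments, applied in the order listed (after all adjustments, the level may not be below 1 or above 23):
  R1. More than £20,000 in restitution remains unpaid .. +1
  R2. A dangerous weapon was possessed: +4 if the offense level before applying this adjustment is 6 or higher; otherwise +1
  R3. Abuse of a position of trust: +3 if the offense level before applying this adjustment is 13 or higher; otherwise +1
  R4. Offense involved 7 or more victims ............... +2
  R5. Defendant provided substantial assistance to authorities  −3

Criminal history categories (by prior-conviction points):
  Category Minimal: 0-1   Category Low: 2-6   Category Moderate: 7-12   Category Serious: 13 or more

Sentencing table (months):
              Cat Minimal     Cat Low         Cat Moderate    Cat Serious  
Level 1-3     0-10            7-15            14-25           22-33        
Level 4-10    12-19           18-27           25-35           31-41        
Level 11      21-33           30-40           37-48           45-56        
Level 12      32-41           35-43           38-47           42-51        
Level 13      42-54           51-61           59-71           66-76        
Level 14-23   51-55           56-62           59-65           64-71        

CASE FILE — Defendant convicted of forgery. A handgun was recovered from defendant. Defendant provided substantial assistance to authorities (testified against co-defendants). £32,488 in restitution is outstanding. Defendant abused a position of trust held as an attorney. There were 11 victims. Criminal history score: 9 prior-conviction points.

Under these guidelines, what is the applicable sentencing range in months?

Base offense level for forgery: 8.
R1 applies: 8 + 1 = 9.
R2 applies (level before this adjustment is 9 ≥ 6, so +4): 9 + 4 = 13.
R3 applies (level before this adjustment is 13 ≥ 13, so +3): 13 + 3 = 16.
R4 applies: 16 + 2 = 18.
R5 applies: 18 − 3 = 15.
Final offense level: 15.
Criminal history: 9 prior points → Category Moderate (7-12).
Level 15 falls in the 14-23 band.
Grid: Level 14-23 × Category Moderate = 59-65 months.

59-65 months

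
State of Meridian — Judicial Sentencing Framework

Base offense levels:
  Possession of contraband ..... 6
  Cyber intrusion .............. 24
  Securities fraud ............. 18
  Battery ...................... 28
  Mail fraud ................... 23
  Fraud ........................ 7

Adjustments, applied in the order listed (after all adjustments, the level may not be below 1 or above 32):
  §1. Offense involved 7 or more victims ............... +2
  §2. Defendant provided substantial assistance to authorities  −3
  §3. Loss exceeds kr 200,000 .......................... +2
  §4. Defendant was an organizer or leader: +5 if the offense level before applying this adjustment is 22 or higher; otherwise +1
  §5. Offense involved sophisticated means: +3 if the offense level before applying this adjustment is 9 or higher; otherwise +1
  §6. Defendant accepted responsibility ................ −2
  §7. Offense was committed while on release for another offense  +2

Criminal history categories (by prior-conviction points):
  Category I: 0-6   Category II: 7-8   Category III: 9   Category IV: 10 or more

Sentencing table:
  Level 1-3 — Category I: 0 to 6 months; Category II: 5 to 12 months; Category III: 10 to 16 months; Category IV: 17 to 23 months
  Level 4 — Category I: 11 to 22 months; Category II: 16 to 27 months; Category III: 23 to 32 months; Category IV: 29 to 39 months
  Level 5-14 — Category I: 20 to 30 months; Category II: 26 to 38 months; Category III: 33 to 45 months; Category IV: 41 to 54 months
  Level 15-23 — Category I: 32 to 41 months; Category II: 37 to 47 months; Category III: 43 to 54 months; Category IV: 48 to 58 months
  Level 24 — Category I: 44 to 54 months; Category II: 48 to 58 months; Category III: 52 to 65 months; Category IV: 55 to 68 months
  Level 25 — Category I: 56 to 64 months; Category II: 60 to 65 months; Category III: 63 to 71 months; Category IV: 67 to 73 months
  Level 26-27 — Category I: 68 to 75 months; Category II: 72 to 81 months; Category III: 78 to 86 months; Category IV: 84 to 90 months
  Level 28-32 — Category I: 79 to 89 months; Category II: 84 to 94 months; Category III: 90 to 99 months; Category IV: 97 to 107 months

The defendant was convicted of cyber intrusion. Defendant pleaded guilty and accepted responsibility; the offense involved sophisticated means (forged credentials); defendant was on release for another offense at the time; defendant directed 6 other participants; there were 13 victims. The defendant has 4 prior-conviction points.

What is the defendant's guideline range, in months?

Base offense level for cyber intrusion: 24.
§1 applies: 24 + 2 = 26.
§4 applies (level before this adjustment is 26 ≥ 22, so +5): 26 + 5 = 31.
§5 applies (level before this adjustment is 31 ≥ 9, so +3): 31 + 3 = 34.
§6 applies: 34 − 2 = 32.
§7 applies: 32 + 2 = 34.
Level 34 exceeds the maximum of 32; capped at 32.
Final offense level: 32.
Criminal history: 4 prior points → Category I (0-6).
Level 32 falls in the 28-32 band.
Grid: Level 28-32 × Category I = 79-89 months.

79-89 months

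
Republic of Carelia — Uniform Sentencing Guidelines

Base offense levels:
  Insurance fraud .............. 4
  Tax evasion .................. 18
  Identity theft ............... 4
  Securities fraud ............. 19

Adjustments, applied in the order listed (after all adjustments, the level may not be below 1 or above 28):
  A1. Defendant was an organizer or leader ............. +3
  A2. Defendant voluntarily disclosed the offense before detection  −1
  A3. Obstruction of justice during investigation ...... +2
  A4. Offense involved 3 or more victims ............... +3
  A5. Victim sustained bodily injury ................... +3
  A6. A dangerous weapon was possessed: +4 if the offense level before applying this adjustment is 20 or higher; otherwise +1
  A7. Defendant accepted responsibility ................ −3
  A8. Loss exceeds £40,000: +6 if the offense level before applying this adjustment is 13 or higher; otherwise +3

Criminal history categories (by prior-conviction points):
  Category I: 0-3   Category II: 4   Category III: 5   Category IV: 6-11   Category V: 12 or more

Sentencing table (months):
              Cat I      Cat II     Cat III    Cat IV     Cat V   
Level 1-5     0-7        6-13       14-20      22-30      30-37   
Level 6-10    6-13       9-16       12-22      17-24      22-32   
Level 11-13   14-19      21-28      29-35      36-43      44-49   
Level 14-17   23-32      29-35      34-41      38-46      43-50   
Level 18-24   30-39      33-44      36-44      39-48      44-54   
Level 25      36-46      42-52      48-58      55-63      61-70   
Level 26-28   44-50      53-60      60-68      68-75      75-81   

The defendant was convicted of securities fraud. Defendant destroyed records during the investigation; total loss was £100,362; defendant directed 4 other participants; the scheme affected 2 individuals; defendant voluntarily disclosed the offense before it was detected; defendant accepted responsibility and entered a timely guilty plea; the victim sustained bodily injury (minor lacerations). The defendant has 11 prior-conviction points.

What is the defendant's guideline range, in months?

Base offense level for securities fraud: 19.
A1 applies: 19 + 3 = 22.
A2 applies: 22 − 1 = 21.
A3 applies: 21 + 2 = 23.
A4 does not apply.
A5 applies: 23 + 3 = 26.
A6 does not apply.
A7 applies: 26 − 3 = 23.
A8 applies (level before this adjustment is 23 ≥ 13, so +6): 23 + 6 = 29.
Level 29 exceeds the maximum of 28; capped at 28.
Final offense level: 28.
Criminal history: 11 prior points → Category IV (6-11).
Level 28 falls in the 26-28 band.
Grid: Level 26-28 × Category IV = 68-75 months.

68-75 months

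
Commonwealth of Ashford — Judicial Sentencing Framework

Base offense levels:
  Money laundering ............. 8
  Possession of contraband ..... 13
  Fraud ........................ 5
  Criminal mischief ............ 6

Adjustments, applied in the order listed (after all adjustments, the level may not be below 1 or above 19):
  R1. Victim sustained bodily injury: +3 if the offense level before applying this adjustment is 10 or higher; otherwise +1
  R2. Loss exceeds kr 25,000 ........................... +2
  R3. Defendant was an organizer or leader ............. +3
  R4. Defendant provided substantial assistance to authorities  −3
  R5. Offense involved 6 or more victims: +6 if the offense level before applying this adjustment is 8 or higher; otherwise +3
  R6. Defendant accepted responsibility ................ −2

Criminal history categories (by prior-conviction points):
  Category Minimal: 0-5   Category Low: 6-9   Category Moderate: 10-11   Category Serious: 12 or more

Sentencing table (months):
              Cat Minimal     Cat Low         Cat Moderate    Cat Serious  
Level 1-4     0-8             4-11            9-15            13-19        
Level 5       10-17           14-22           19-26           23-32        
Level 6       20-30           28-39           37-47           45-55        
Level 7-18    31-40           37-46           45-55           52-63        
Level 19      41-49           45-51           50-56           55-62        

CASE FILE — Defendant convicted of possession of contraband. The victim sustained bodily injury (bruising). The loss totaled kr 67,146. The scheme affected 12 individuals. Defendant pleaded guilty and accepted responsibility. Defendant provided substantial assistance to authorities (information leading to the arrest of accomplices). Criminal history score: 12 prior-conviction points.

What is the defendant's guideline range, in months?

Base offense level for possession of contraband: 13.
R1 applies (level before this adjustment is 13 ≥ 10, so +3): 13 + 3 = 16.
R2 applies: 16 + 2 = 18.
R4 applies: 18 − 3 = 15.
R5 applies (level before this adjustment is 15 ≥ 8, so +6): 15 + 6 = 21.
R6 applies: 21 − 2 = 19.
Final offense level: 19.
Criminal history: 12 prior points → Category Serious (12+).
Level 19 falls in the 19 band.
Grid: Level 19 × Category Serious = 55-62 months.

55-62 months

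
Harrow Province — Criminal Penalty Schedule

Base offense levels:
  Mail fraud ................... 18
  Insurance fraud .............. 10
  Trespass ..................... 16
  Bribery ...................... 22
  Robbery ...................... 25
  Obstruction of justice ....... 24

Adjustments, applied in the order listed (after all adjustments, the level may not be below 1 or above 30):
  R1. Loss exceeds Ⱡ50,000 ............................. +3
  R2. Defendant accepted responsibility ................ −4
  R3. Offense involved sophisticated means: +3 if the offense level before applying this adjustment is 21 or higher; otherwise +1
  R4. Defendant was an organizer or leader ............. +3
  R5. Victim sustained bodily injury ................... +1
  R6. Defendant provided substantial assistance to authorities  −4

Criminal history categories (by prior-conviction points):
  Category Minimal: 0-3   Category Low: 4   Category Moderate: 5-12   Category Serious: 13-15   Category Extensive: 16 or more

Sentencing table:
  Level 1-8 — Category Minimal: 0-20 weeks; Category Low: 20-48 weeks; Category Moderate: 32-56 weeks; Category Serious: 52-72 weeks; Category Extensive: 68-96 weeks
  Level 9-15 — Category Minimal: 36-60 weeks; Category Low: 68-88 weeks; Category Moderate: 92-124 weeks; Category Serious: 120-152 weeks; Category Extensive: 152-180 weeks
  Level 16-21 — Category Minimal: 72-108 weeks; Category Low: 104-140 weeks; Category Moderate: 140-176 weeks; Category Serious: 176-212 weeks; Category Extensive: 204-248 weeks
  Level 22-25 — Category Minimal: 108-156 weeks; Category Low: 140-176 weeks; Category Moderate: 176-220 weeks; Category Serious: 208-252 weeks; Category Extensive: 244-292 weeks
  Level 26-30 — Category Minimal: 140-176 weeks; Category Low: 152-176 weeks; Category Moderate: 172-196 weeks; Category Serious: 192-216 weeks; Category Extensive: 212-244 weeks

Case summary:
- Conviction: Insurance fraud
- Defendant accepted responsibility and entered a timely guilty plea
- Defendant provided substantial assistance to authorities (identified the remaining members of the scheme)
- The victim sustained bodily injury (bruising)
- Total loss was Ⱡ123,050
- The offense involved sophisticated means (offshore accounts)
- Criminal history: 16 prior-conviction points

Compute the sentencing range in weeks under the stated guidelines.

68-96 weeks

Base offense level for insurance fraud: 10.
R1 applies: 10 + 3 = 13.
R2 applies: 13 − 4 = 9.
R3 applies (level before this adjustment is 9 < 21, so +1): 9 + 1 = 10.
R4 does not apply.
R5 applies: 10 + 1 = 11.
R6 applies: 11 − 4 = 7.
Final offense level: 7.
Criminal history: 16 prior points → Category Extensive (16+).
Level 7 falls in the 1-8 band.
Grid: Level 1-8 × Category Extensive = 68-96 weeks.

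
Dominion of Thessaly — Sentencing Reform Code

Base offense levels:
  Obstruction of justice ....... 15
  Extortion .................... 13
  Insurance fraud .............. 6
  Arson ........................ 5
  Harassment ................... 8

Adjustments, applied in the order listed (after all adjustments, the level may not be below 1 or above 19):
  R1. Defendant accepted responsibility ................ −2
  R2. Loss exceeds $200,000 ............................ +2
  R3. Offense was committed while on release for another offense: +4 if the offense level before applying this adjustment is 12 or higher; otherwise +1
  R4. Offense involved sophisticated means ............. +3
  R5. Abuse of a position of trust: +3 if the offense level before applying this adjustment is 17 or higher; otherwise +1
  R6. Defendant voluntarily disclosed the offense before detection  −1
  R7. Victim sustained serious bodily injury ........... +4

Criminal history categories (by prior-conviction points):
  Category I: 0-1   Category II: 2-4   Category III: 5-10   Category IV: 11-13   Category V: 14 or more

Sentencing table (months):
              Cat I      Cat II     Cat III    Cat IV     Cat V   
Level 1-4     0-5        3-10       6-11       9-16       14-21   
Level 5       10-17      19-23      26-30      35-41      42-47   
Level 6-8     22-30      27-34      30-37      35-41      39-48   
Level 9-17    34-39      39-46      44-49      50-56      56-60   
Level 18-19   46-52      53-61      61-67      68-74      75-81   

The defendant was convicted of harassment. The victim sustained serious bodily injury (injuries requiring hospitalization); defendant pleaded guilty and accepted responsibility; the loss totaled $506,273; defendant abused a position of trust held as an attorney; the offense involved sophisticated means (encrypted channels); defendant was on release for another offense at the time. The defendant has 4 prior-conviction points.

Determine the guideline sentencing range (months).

39-46 months

Base offense level for harassment: 8.
R1 applies: 8 − 2 = 6.
R2 applies: 6 + 2 = 8.
R3 applies (level before this adjustment is 8 < 12, so +1): 8 + 1 = 9.
R4 applies: 9 + 3 = 12.
R5 applies (level before this adjustment is 12 < 17, so +1): 12 + 1 = 13.
R6 does not apply.
R7 applies: 13 + 4 = 17.
Final offense level: 17.
Criminal history: 4 prior points → Category II (2-4).
Level 17 falls in the 9-17 band.
Grid: Level 9-17 × Category II = 39-46 months.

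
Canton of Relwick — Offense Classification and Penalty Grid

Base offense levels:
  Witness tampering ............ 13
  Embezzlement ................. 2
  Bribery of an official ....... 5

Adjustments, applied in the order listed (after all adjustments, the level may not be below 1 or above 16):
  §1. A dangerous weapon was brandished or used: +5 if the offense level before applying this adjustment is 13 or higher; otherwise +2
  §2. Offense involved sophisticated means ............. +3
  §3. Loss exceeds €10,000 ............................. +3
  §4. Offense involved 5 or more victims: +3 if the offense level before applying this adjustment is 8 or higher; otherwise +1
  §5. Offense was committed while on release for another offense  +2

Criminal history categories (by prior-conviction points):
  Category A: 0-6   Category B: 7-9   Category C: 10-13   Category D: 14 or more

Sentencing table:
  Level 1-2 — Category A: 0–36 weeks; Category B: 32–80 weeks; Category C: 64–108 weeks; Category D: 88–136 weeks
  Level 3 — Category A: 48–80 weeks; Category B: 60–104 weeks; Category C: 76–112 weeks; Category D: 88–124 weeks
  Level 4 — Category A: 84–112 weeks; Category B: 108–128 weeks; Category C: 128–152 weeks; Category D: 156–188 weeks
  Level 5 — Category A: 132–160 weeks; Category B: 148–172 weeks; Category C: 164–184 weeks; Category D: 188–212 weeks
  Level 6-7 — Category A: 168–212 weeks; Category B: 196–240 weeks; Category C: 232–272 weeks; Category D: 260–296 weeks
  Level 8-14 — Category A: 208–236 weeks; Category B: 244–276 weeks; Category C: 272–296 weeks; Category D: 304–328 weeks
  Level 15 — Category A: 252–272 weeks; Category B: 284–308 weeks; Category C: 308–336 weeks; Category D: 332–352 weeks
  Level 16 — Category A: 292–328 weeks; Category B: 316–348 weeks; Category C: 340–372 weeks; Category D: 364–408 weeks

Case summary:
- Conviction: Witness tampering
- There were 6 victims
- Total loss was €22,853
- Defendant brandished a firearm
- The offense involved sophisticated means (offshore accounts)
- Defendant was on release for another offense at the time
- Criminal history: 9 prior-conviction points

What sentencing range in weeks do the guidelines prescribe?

316-348 weeks

Base offense level for witness tampering: 13.
§1 applies (level before this adjustment is 13 ≥ 13, so +5): 13 + 5 = 18.
§2 applies: 18 + 3 = 21.
§3 applies: 21 + 3 = 24.
§4 applies (level before this adjustment is 24 ≥ 8, so +3): 24 + 3 = 27.
§5 applies: 27 + 2 = 29.
Level 29 exceeds the maximum of 16; capped at 16.
Final offense level: 16.
Criminal history: 9 prior points → Category B (7-9).
Level 16 falls in the 16 band.
Grid: Level 16 × Category B = 316-348 weeks.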